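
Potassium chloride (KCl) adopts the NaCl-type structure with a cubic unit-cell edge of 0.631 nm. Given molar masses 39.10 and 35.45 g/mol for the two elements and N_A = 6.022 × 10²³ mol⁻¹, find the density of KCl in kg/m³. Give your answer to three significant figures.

1970 kg/m³

The NaCl-type structure contains Z = 4 formula units per cell; M(KCl) = 39.10 + 35.45 = 74.55 g/mol.
a³ = (6.310 × 10^-8 cm)³ = 2.512 × 10^-22 cm³.
ρ = 4 × 74.55 / (6.022 × 10²³ × 2.512 × 10^-22) = 1.971 g/cm³ = 1970 kg/m³.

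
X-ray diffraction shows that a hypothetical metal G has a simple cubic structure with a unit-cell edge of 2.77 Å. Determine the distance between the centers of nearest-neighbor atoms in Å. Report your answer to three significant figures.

In a simple cubic structure, atoms touch along the cell edge, so a = 2r; the nearest-neighbor distance equals 2r = 1.000·a.
d = 1.000 × 2.77 = 2.77 Å.

2.77 Å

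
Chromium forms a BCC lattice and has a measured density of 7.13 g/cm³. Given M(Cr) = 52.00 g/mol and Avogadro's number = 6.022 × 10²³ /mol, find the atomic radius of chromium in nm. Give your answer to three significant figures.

0.125 nm

For a BCC cell (Z = 2), a³ = Z·M/(N_A·ρ) = 2 × 52.00 / (6.022 × 10²³ × 7.130) = 2.422 × 10^-23 cm³, so a = 2.893 × 10^-8 cm = 0.2893 nm.
Atoms touch along the body diagonal, so √3·a = 4r, so r = 0.4330 × a = 0.125 nm.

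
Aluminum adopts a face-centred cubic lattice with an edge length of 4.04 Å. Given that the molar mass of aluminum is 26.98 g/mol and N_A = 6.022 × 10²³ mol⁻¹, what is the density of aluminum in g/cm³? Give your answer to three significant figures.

An FCC unit cell contains Z = 4 atoms.
Cell volume: a³ = (4.04 Å)³ = (4.040 × 10^-8 cm)³ = 6.594 × 10^-23 cm³.
ρ = Z·M/(N_A·a³) = 4 × 26.98 / (6.022 × 10²³ × 6.594 × 10^-23) = 2.718 g/cm³.

2.72 g/cm³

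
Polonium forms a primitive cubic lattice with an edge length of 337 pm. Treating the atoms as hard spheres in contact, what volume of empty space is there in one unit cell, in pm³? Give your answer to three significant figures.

1.82 × 10^7 pm³

In a simple cubic lattice atoms touch along the cell edge, so a = 2r, so r = 0.5000a = 168.5 pm.
V_cell = a³ = 3.827 × 10^7 pm³; V_atoms = 1 × (4/3)πr³ = 2.004 × 10^7 pm³.
Empty space = 3.827 × 10^7 − 2.004 × 10^7 = 1.82 × 10^7 pm³.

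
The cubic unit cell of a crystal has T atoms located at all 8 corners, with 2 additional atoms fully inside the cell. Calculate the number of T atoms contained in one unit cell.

3

Corner atoms are shared by 8 cells (1/8 each), interior atoms are unshared.
Net atoms = 8 × 1/8 + 2 = 1 + 2 = 3.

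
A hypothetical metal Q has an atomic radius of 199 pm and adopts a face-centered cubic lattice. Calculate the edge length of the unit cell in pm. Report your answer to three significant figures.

563 pm

In an FCC lattice, atoms touch along the face diagonal, so √2·a = 4r.
a = 4r/√2 = 4 × 199 / 1.4142 = 563 pm.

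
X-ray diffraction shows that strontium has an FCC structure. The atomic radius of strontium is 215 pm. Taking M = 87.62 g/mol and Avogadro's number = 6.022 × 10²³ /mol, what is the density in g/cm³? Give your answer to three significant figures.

2.59 g/cm³

In an FCC lattice, atoms touch along the face diagonal, so √2·a = 4r, giving a = 608.1 pm = 6.081 × 10^-8 cm.
With Z = 4, ρ = Z·M/(N_A·a³) = 4 × 87.62 / (6.022 × 10²³ × 2.249 × 10^-22) = 2.588 g/cm³.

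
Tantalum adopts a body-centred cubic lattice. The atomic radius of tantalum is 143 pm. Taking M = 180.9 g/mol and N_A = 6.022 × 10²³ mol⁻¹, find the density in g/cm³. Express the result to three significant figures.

In a BCC lattice, atoms touch along the body diagonal, so √3·a = 4r, giving a = 330.2 pm = 3.302 × 10^-8 cm.
With Z = 2, ρ = Z·M/(N_A·a³) = 2 × 180.9 / (6.022 × 10²³ × 3.602 × 10^-23) = 16.68 g/cm³.

16.7 g/cm³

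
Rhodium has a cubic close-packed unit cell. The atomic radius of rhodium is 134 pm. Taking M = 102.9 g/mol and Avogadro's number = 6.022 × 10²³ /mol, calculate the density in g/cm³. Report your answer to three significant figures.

In an FCC lattice, atoms touch along the face diagonal, so √2·a = 4r, giving a = 379.0 pm = 3.790 × 10^-8 cm.
With Z = 4, ρ = Z·M/(N_A·a³) = 4 × 102.9 / (6.022 × 10²³ × 5.444 × 10^-23) = 12.55 g/cm³.

12.6 g/cm³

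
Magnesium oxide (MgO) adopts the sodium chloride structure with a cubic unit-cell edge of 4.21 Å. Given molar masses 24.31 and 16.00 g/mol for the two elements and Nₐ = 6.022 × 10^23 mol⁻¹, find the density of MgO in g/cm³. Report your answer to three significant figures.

The sodium chloride structure contains Z = 4 formula units per cell; M(MgO) = 24.31 + 16.00 = 40.31 g/mol.
a³ = (4.210 × 10^-8 cm)³ = 7.462 × 10^-23 cm³.
ρ = 4 × 40.31 / (6.022 × 10²³ × 7.462 × 10^-23) = 3.588 g/cm³.

3.59 g/cm³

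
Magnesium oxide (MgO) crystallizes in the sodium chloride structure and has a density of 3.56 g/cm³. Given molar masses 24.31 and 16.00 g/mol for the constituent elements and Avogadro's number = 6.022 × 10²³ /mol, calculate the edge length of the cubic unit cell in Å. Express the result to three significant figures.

4.22 Å

M(MgO) = 40.31 g/mol; Z = 4 formula units per cell.
a³ = Z·M/(N_A·ρ) = 4 × 40.31 / (6.022 × 10²³ × 3.56) = 7.521 × 10^-23 cm³, so a = 4.221 × 10^-8 cm = 4.22 Å.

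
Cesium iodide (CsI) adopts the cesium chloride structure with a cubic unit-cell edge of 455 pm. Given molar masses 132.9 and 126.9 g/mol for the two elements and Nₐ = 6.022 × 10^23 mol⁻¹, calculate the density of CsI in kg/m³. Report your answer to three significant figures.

The cesium chloride structure contains Z = 1 formula unit per cell; M(CsI) = 132.9 + 126.9 = 259.8 g/mol.
a³ = (4.550 × 10^-8 cm)³ = 9.420 × 10^-23 cm³.
ρ = 1 × 259.8 / (6.022 × 10²³ × 9.420 × 10^-23) = 4.580 g/cm³ = 4580 kg/m³.

4580 kg/m³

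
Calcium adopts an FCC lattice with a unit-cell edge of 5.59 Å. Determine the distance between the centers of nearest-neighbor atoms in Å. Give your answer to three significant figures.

In an FCC structure, atoms touch along the face diagonal, so √2·a = 4r; the nearest-neighbor distance equals 2r = 0.7071·a.
d = 0.7071 × 5.59 = 3.95 Å.

3.95 Å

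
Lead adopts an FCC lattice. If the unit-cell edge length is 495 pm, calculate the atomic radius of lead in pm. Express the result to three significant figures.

175 pm

In an FCC lattice, atoms touch along the face diagonal, so √2·a = 4r.
r = √2·a/4 = 1.4142 × 495 / 4 = 175 pm.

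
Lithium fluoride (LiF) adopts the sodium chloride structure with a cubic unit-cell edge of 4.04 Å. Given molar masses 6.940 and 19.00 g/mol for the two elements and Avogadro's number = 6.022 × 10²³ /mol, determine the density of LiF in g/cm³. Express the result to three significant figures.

The sodium chloride structure contains Z = 4 formula units per cell; M(LiF) = 6.940 + 19.00 = 25.94 g/mol.
a³ = (4.040 × 10^-8 cm)³ = 6.594 × 10^-23 cm³.
ρ = 4 × 25.94 / (6.022 × 10²³ × 6.594 × 10^-23) = 2.613 g/cm³.

2.61 g/cm³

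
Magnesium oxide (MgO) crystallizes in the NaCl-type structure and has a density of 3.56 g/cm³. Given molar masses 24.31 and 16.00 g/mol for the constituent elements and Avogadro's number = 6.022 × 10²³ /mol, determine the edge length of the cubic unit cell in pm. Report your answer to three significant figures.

422 pm

M(MgO) = 40.31 g/mol; Z = 4 formula units per cell.
a³ = Z·M/(N_A·ρ) = 4 × 40.31 / (6.022 × 10²³ × 3.56) = 7.521 × 10^-23 cm³, so a = 4.221 × 10^-8 cm = 422 pm.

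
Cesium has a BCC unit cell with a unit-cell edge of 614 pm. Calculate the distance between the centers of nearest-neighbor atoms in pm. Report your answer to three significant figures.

532 pm

In a BCC structure, atoms touch along the body diagonal, so √3·a = 4r; the nearest-neighbor distance equals 2r = 0.8660·a.
d = 0.8660 × 614 = 532 pm.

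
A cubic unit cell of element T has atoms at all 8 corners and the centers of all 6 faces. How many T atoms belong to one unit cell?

4

Corner atoms are shared by 8 cells (1/8 each), face atoms by 2 (1/2 each).
Net atoms = 8 × 1/8 + 6 × 1/2 = 1 + 3 = 4.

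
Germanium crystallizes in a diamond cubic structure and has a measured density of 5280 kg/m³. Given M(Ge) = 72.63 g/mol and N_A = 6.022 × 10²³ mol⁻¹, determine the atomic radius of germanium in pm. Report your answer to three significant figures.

123 pm

For a diamond cubic cell (Z = 8), a³ = Z·M/(N_A·ρ) = 8 × 72.63 / (6.022 × 10²³ × 5.280) = 1.827 × 10^-22 cm³, so a = 5.675 × 10^-8 cm = 567.5 pm.
Nearest neighbors lie along the body diagonal with √3·a = 8r, so r = 0.2165 × a = 123 pm.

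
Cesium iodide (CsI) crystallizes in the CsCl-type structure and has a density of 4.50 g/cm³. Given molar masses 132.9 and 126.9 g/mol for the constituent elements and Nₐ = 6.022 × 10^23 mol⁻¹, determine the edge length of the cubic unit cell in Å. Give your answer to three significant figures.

4.58 Å

M(CsI) = 259.8 g/mol; Z = 1 formula unit per cell.
a³ = Z·M/(N_A·ρ) = 1 × 259.8 / (6.022 × 10²³ × 4.50) = 9.587 × 10^-23 cm³, so a = 4.577 × 10^-8 cm = 4.58 Å.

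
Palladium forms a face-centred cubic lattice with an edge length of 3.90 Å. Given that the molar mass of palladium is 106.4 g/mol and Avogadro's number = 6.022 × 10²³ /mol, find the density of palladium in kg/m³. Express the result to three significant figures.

An FCC unit cell contains Z = 4 atoms.
Cell volume: a³ = (3.90 Å)³ = (3.900 × 10^-8 cm)³ = 5.932 × 10^-23 cm³.
ρ = Z·M/(N_A·a³) = 4 × 106.4 / (6.022 × 10²³ × 5.932 × 10^-23) = 11.91 g/cm³ = 11900 kg/m³.

11900 kg/m³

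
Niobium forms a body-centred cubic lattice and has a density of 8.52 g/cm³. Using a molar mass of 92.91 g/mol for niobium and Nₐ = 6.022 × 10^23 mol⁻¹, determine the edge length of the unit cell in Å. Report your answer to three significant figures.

With Z = 2 atoms per BCC cell, a³ = Z·M/(N_A·ρ) = 2 × 92.91 / (6.022 × 10²³ × 8.520 g/cm³) = 3.622 × 10^-23 cm³.
a = (3.622 × 10^-23)^(1/3) = 3.309 × 10^-8 cm = 3.31 Å.

3.31 Å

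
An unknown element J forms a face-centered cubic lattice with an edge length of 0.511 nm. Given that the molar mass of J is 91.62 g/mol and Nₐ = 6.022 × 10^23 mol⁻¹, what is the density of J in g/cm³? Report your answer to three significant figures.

An FCC unit cell contains Z = 4 atoms.
Cell volume: a³ = (0.511 nm)³ = (5.110 × 10^-8 cm)³ = 1.334 × 10^-22 cm³.
ρ = Z·M/(N_A·a³) = 4 × 91.62 / (6.022 × 10²³ × 1.334 × 10^-22) = 4.561 g/cm³.

4.56 g/cm³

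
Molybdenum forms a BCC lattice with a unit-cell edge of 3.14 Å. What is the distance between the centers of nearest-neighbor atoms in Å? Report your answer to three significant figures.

2.72 Å

In a BCC structure, atoms touch along the body diagonal, so √3·a = 4r; the nearest-neighbor distance equals 2r = 0.8660·a.
d = 0.8660 × 3.14 = 2.72 Å.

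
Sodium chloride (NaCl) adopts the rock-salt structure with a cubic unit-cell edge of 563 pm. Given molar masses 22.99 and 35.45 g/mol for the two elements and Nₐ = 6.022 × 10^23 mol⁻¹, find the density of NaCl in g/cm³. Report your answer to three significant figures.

The rock-salt structure contains Z = 4 formula units per cell; M(NaCl) = 22.99 + 35.45 = 58.44 g/mol.
a³ = (5.630 × 10^-8 cm)³ = 1.785 × 10^-22 cm³.
ρ = 4 × 58.44 / (6.022 × 10²³ × 1.785 × 10^-22) = 2.175 g/cm³.

2.18 g/cm³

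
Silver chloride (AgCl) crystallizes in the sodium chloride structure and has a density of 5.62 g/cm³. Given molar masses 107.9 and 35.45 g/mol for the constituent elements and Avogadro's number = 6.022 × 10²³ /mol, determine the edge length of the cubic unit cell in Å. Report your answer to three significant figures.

M(AgCl) = 143.35 g/mol; Z = 4 formula units per cell.
a³ = Z·M/(N_A·ρ) = 4 × 143.35 / (6.022 × 10²³ × 5.62) = 1.694 × 10^-22 cm³, so a = 5.533 × 10^-8 cm = 5.53 Å.

5.53 Å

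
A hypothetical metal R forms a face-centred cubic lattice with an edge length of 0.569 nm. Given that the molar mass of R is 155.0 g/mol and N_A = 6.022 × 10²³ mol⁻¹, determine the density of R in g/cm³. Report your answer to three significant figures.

An FCC unit cell contains Z = 4 atoms.
Cell volume: a³ = (0.569 nm)³ = (5.690 × 10^-8 cm)³ = 1.842 × 10^-22 cm³.
ρ = Z·M/(N_A·a³) = 4 × 155.0 / (6.022 × 10²³ × 1.842 × 10^-22) = 5.589 g/cm³.

5.59 g/cm³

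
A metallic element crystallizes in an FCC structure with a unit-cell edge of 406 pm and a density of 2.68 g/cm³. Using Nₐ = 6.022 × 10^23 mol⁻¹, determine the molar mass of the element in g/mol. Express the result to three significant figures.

27.0 g/mol

An FCC cell has Z = 4 atoms; a = 4.060 × 10^-8 cm.
M = ρ·N_A·a³/Z = 2.68 × 6.022 × 10²³ × 6.692 × 10^-23 / 4 = 27.0 g/mol.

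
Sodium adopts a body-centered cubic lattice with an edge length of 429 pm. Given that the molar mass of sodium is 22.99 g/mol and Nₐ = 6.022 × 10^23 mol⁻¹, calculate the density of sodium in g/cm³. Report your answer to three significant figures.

A BCC unit cell contains Z = 2 atoms.
Cell volume: a³ = (429 pm)³ = (4.290 × 10^-8 cm)³ = 7.895 × 10^-23 cm³.
ρ = Z·M/(N_A·a³) = 2 × 22.99 / (6.022 × 10²³ × 7.895 × 10^-23) = 0.9671 g/cm³.

0.967 g/cm³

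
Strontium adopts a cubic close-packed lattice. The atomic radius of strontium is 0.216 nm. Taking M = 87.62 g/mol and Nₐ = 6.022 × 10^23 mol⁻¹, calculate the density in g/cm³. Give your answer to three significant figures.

In an FCC lattice, atoms touch along the face diagonal, so √2·a = 4r, giving a = 0.6109 nm = 6.109 × 10^-8 cm.
With Z = 4, ρ = Z·M/(N_A·a³) = 4 × 87.62 / (6.022 × 10²³ × 2.280 × 10^-22) = 2.552 g/cm³.

2.55 g/cm³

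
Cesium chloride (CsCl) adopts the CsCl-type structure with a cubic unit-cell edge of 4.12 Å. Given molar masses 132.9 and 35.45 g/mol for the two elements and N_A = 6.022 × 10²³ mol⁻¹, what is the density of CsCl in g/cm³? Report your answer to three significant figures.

4.00 g/cm³

The CsCl-type structure contains Z = 1 formula unit per cell; M(CsCl) = 132.9 + 35.45 = 168.35 g/mol.
a³ = (4.120 × 10^-8 cm)³ = 6.993 × 10^-23 cm³.
ρ = 1 × 168.35 / (6.022 × 10²³ × 6.993 × 10^-23) = 3.997 g/cm³.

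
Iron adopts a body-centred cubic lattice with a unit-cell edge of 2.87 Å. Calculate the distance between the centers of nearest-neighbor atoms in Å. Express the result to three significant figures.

2.49 Å

In a BCC structure, atoms touch along the body diagonal, so √3·a = 4r; the nearest-neighbor distance equals 2r = 0.8660·a.
d = 0.8660 × 2.87 = 2.49 Å.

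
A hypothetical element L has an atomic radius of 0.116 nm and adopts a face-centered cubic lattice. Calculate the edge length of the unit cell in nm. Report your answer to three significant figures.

In an FCC lattice, atoms touch along the face diagonal, so √2·a = 4r.
a = 4r/√2 = 4 × 0.116 / 1.4142 = 0.328 nm.

0.328 nm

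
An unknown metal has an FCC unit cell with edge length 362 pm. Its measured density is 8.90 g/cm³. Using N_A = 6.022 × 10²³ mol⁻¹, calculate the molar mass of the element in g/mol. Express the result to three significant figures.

An FCC cell has Z = 4 atoms; a = 3.620 × 10^-8 cm.
M = ρ·N_A·a³/Z = 8.90 × 6.022 × 10²³ × 4.744 × 10^-23 / 4 = 63.6 g/mol.

63.6 g/mol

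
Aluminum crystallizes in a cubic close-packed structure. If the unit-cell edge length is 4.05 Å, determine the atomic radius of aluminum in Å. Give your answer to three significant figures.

1.43 Å

In an FCC lattice, atoms touch along the face diagonal, so √2·a = 4r.
r = √2·a/4 = 1.4142 × 4.05 / 4 = 1.43 Å.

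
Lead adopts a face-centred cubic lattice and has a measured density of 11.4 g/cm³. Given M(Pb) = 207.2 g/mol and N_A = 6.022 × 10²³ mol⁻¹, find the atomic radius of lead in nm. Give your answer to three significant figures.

0.175 nm

For an FCC cell (Z = 4), a³ = Z·M/(N_A·ρ) = 4 × 207.2 / (6.022 × 10²³ × 11.40) = 1.207 × 10^-22 cm³, so a = 4.942 × 10^-8 cm = 0.4942 nm.
Atoms touch along the face diagonal, so √2·a = 4r, so r = 0.3536 × a = 0.175 nm.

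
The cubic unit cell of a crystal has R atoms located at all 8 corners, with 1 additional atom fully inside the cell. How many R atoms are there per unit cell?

2

Corner atoms are shared by 8 cells (1/8 each), interior atoms are unshared.
Net atoms = 8 × 1/8 + 1 = 1 + 1 = 2.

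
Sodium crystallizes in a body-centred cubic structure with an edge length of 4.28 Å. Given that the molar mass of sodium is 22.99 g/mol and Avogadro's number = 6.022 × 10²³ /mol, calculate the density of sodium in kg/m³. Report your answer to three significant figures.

974 kg/m³

A BCC unit cell contains Z = 2 atoms.
Cell volume: a³ = (4.28 Å)³ = (4.280 × 10^-8 cm)³ = 7.840 × 10^-23 cm³.
ρ = Z·M/(N_A·a³) = 2 × 22.99 / (6.022 × 10²³ × 7.840 × 10^-23) = 0.9739 g/cm³ = 974 kg/m³.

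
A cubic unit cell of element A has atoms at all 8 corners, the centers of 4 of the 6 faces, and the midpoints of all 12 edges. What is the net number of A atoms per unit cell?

6

Corner atoms are shared by 8 cells (1/8 each), face atoms by 2 (1/2 each), edge atoms by 4 (1/4 each).
Net atoms = 8 × 1/8 + 4 × 1/2 + 12 × 1/4 = 1 + 2 + 3 = 6.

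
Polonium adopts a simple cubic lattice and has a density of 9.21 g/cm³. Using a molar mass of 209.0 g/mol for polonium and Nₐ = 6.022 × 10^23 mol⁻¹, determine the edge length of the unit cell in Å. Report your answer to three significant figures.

3.35 Å

With Z = 1 atom per simple cubic cell, a³ = Z·M/(N_A·ρ) = 1 × 209.0 / (6.022 × 10²³ × 9.210 g/cm³) = 3.768 × 10^-23 cm³.
a = (3.768 × 10^-23)^(1/3) = 3.353 × 10^-8 cm = 3.35 Å.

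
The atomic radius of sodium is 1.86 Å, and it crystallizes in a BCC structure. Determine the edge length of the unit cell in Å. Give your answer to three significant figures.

In a BCC lattice, atoms touch along the body diagonal, so √3·a = 4r.
a = 4r/√3 = 4 × 1.86 / 1.7321 = 4.30 Å.

4.30 Å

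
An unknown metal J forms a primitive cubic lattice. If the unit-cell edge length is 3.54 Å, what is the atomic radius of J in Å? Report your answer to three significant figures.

1.77 Å

In a simple cubic lattice, atoms touch along the cell edge, so a = 2r.
r = a/2 = 3.54/2 = 1.77 Å.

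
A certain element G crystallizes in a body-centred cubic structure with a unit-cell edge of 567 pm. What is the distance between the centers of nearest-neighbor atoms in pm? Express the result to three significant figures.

In a BCC structure, atoms touch along the body diagonal, so √3·a = 4r; the nearest-neighbor distance equals 2r = 0.8660·a.
d = 0.8660 × 567 = 491 pm.

491 pm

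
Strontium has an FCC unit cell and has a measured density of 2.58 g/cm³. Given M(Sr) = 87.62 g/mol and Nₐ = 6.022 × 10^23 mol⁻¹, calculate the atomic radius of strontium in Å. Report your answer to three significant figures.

For an FCC cell (Z = 4), a³ = Z·M/(N_A·ρ) = 4 × 87.62 / (6.022 × 10²³ × 2.580) = 2.256 × 10^-22 cm³, so a = 6.087 × 10^-8 cm = 6.087 Å.
Atoms touch along the face diagonal, so √2·a = 4r, so r = 0.3536 × a = 2.15 Å.

2.15 Å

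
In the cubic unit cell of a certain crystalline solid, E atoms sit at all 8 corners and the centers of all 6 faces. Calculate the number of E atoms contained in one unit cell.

4

Corner atoms are shared by 8 cells (1/8 each), face atoms by 2 (1/2 each).
Net atoms = 8 × 1/8 + 6 × 1/2 = 1 + 3 = 4.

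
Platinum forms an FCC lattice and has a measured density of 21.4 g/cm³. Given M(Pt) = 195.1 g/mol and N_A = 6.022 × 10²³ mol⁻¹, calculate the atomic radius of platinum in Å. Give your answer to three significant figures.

For an FCC cell (Z = 4), a³ = Z·M/(N_A·ρ) = 4 × 195.1 / (6.022 × 10²³ × 21.40) = 6.056 × 10^-23 cm³, so a = 3.927 × 10^-8 cm = 3.927 Å.
Atoms touch along the face diagonal, so √2·a = 4r, so r = 0.3536 × a = 1.39 Å.

1.39 Å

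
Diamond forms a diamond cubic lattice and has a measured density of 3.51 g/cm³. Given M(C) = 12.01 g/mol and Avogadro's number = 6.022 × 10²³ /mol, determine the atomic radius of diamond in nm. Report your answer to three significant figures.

For a diamond cubic cell (Z = 8), a³ = Z·M/(N_A·ρ) = 8 × 12.01 / (6.022 × 10²³ × 3.510) = 4.546 × 10^-23 cm³, so a = 3.569 × 10^-8 cm = 0.3569 nm.
Nearest neighbors lie along the body diagonal with √3·a = 8r, so r = 0.2165 × a = 0.0773 nm.

0.0773 nm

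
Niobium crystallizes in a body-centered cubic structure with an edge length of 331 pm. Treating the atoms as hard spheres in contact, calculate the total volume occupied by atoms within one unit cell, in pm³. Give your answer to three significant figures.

In a BCC lattice atoms touch along the body diagonal, so √3·a = 4r, so r = 0.4330a = 143.3 pm.
V_atoms = Z × (4/3)πr³ = 2 × (4/3)π × (143.3)³ = 2.47 × 10^7 pm³.

2.47 × 10^7 pm³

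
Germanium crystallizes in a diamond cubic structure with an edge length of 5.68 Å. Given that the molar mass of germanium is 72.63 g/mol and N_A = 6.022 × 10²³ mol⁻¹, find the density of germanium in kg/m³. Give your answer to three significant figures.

5270 kg/m³

A diamond cubic unit cell contains Z = 8 atoms.
Cell volume: a³ = (5.68 Å)³ = (5.680 × 10^-8 cm)³ = 1.833 × 10^-22 cm³.
ρ = Z·M/(N_A·a³) = 8 × 72.63 / (6.022 × 10²³ × 1.833 × 10^-22) = 5.265 g/cm³ = 5270 kg/m³.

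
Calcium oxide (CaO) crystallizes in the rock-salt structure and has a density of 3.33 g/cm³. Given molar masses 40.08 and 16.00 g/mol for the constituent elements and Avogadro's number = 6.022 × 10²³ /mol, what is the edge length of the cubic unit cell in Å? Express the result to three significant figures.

M(CaO) = 56.08 g/mol; Z = 4 formula units per cell.
a³ = Z·M/(N_A·ρ) = 4 × 56.08 / (6.022 × 10²³ × 3.33) = 1.119 × 10^-22 cm³, so a = 4.818 × 10^-8 cm = 4.82 Å.

4.82 Å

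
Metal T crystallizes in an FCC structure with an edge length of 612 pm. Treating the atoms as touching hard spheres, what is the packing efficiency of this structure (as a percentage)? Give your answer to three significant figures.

74.0%

In an FCC lattice atoms touch along the face diagonal, so √2·a = 4r, so r = 0.3536a = 216.4 pm.
Packing fraction = Z·(4/3)πr³ / a³ = 4 × (4/3)π × (216.4)³ / (612)³ = 0.7405 = 74.0%.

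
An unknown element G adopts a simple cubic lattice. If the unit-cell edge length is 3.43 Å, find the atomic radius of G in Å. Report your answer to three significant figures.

1.72 Å

In a simple cubic lattice, atoms touch along the cell edge, so a = 2r.
r = a/2 = 3.43/2 = 1.72 Å.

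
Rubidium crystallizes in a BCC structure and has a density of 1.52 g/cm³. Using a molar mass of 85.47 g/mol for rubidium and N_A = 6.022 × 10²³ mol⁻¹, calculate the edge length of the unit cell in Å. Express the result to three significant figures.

With Z = 2 atoms per BCC cell, a³ = Z·M/(N_A·ρ) = 2 × 85.47 / (6.022 × 10²³ × 1.520 g/cm³) = 1.867 × 10^-22 cm³.
a = (1.867 × 10^-22)^(1/3) = 5.716 × 10^-8 cm = 5.72 Å.

5.72 Å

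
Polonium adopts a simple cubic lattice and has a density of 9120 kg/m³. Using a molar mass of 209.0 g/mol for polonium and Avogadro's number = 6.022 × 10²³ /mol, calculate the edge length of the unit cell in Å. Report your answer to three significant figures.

3.36 Å

With Z = 1 atom per simple cubic cell, a³ = Z·M/(N_A·ρ) = 1 × 209.0 / (6.022 × 10²³ × 9.120 g/cm³) = 3.805 × 10^-23 cm³.
a = (3.805 × 10^-23)^(1/3) = 3.364 × 10^-8 cm = 3.36 Å.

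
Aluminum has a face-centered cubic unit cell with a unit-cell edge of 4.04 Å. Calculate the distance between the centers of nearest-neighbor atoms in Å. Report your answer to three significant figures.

In an FCC structure, atoms touch along the face diagonal, so √2·a = 4r; the nearest-neighbor distance equals 2r = 0.7071·a.
d = 0.7071 × 4.04 = 2.86 Å.

2.86 Å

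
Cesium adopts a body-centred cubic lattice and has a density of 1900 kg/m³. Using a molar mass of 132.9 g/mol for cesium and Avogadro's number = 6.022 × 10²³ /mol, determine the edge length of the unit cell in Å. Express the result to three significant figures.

6.15 Å

With Z = 2 atoms per BCC cell, a³ = Z·M/(N_A·ρ) = 2 × 132.9 / (6.022 × 10²³ × 1.900 g/cm³) = 2.323 × 10^-22 cm³.
a = (2.323 × 10^-22)^(1/3) = 6.147 × 10^-8 cm = 6.15 Å.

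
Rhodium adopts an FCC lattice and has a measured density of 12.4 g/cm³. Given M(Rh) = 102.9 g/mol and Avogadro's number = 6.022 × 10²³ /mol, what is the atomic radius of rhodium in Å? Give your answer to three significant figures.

1.35 Å

For an FCC cell (Z = 4), a³ = Z·M/(N_A·ρ) = 4 × 102.9 / (6.022 × 10²³ × 12.40) = 5.512 × 10^-23 cm³, so a = 3.806 × 10^-8 cm = 3.806 Å.
Atoms touch along the face diagonal, so √2·a = 4r, so r = 0.3536 × a = 1.35 Å.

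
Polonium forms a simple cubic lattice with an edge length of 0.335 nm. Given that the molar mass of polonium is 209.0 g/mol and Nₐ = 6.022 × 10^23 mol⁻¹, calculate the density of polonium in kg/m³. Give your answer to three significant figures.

A simple cubic unit cell contains Z = 1 atom.
Cell volume: a³ = (0.335 nm)³ = (3.350 × 10^-8 cm)³ = 3.760 × 10^-23 cm³.
ρ = Z·M/(N_A·a³) = 1 × 209.0 / (6.022 × 10²³ × 3.760 × 10^-23) = 9.231 g/cm³ = 9230 kg/m³.

9230 kg/m³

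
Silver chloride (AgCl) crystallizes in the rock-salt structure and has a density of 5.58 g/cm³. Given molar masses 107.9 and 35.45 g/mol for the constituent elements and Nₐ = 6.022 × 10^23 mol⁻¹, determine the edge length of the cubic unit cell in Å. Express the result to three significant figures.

5.55 Å

M(AgCl) = 143.35 g/mol; Z = 4 formula units per cell.
a³ = Z·M/(N_A·ρ) = 4 × 143.35 / (6.022 × 10²³ × 5.58) = 1.706 × 10^-22 cm³, so a = 5.547 × 10^-8 cm = 5.55 Å.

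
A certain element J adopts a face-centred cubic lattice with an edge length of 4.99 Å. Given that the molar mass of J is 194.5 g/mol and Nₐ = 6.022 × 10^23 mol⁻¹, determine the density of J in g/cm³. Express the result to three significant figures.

10.4 g/cm³

An FCC unit cell contains Z = 4 atoms.
Cell volume: a³ = (4.99 Å)³ = (4.990 × 10^-8 cm)³ = 1.243 × 10^-22 cm³.
ρ = Z·M/(N_A·a³) = 4 × 194.5 / (6.022 × 10²³ × 1.243 × 10^-22) = 10.40 g/cm³.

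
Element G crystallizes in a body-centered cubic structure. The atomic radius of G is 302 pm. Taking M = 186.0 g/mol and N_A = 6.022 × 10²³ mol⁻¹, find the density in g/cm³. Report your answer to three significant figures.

1.82 g/cm³

In a BCC lattice, atoms touch along the body diagonal, so √3·a = 4r, giving a = 697.4 pm = 6.974 × 10^-8 cm.
With Z = 2, ρ = Z·M/(N_A·a³) = 2 × 186.0 / (6.022 × 10²³ × 3.392 × 10^-22) = 1.821 g/cm³.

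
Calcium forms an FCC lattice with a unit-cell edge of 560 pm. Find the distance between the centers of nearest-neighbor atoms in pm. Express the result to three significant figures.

396 pm

In an FCC structure, atoms touch along the face diagonal, so √2·a = 4r; the nearest-neighbor distance equals 2r = 0.7071·a.
d = 0.7071 × 560 = 396 pm.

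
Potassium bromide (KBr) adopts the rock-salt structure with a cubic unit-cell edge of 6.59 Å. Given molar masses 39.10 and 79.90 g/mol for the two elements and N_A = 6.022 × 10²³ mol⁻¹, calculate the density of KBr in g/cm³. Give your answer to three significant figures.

The rock-salt structure contains Z = 4 formula units per cell; M(KBr) = 39.10 + 79.90 = 119.0 g/mol.
a³ = (6.590 × 10^-8 cm)³ = 2.862 × 10^-22 cm³.
ρ = 4 × 119.0 / (6.022 × 10²³ × 2.862 × 10^-22) = 2.762 g/cm³.

2.76 g/cm³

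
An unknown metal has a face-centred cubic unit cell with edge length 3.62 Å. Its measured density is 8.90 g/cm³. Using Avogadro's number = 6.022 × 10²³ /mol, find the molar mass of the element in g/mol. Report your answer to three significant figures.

63.6 g/mol

An FCC cell has Z = 4 atoms; a = 3.620 × 10^-8 cm.
M = ρ·N_A·a³/Z = 8.90 × 6.022 × 10²³ × 4.744 × 10^-23 / 4 = 63.6 g/mol.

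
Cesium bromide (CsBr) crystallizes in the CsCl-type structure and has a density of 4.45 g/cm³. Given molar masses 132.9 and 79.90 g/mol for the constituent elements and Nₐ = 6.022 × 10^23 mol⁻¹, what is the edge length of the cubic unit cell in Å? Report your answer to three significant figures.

M(CsBr) = 212.8 g/mol; Z = 1 formula unit per cell.
a³ = Z·M/(N_A·ρ) = 1 × 212.8 / (6.022 × 10²³ × 4.45) = 7.941 × 10^-23 cm³, so a = 4.298 × 10^-8 cm = 4.30 Å.

4.30 Å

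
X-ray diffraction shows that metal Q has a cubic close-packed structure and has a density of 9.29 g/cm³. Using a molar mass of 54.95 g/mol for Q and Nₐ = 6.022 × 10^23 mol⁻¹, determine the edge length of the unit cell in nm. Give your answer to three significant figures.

0.340 nm

With Z = 4 atoms per FCC cell, a³ = Z·M/(N_A·ρ) = 4 × 54.95 / (6.022 × 10²³ × 9.290 g/cm³) = 3.929 × 10^-23 cm³.
a = (3.929 × 10^-23)^(1/3) = 3.400 × 10^-8 cm = 0.340 nm.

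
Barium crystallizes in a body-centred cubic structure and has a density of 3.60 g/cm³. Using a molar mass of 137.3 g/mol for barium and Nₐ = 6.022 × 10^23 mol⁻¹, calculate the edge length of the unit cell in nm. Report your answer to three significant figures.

With Z = 2 atoms per BCC cell, a³ = Z·M/(N_A·ρ) = 2 × 137.3 / (6.022 × 10²³ × 3.600 g/cm³) = 1.267 × 10^-22 cm³.
a = (1.267 × 10^-22)^(1/3) = 5.022 × 10^-8 cm = 0.502 nm.

0.502 nm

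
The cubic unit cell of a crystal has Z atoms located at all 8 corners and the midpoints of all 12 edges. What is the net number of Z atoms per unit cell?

4

Corner atoms are shared by 8 cells (1/8 each), edge atoms by 4 (1/4 each).
Net atoms = 8 × 1/8 + 12 × 1/4 = 1 + 3 = 4.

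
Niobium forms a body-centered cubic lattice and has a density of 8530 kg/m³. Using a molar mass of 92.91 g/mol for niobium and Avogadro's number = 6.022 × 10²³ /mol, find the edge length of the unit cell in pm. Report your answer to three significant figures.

331 pm

With Z = 2 atoms per BCC cell, a³ = Z·M/(N_A·ρ) = 2 × 92.91 / (6.022 × 10²³ × 8.530 g/cm³) = 3.617 × 10^-23 cm³.
a = (3.617 × 10^-23)^(1/3) = 3.307 × 10^-8 cm = 331 pm.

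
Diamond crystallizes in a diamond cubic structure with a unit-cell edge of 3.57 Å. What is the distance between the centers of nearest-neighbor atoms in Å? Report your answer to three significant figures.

1.55 Å

In a diamond cubic structure, nearest neighbors lie along the body diagonal with √3·a = 8r; the nearest-neighbor distance equals 2r = 0.4330·a.
d = 0.4330 × 3.57 = 1.55 Å.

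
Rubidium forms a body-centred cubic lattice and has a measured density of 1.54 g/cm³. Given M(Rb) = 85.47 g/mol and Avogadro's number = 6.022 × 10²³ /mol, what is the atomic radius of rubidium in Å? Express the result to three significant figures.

2.46 Å

For a BCC cell (Z = 2), a³ = Z·M/(N_A·ρ) = 2 × 85.47 / (6.022 × 10²³ × 1.540) = 1.843 × 10^-22 cm³, so a = 5.691 × 10^-8 cm = 5.691 Å.
Atoms touch along the body diagonal, so √3·a = 4r, so r = 0.4330 × a = 2.46 Å.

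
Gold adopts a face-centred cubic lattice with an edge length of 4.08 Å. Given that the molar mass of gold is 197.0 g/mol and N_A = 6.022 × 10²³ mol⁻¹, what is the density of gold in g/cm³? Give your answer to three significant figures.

An FCC unit cell contains Z = 4 atoms.
Cell volume: a³ = (4.08 Å)³ = (4.080 × 10^-8 cm)³ = 6.792 × 10^-23 cm³.
ρ = Z·M/(N_A·a³) = 4 × 197.0 / (6.022 × 10²³ × 6.792 × 10^-23) = 19.27 g/cm³.

19.3 g/cm³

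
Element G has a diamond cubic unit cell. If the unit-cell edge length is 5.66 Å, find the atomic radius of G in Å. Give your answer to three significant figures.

In a diamond cubic lattice, nearest neighbors lie along the body diagonal with √3·a = 8r.
r = √3·a/8 = 1.7321 × 5.66 / 8 = 1.23 Å.

1.23 Å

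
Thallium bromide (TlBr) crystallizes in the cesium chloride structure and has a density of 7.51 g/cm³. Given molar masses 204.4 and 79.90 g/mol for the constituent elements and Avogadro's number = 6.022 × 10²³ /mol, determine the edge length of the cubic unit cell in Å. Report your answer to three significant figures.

M(TlBr) = 284.3 g/mol; Z = 1 formula unit per cell.
a³ = Z·M/(N_A·ρ) = 1 × 284.3 / (6.022 × 10²³ × 7.51) = 6.286 × 10^-23 cm³, so a = 3.976 × 10^-8 cm = 3.98 Å.

3.98 Å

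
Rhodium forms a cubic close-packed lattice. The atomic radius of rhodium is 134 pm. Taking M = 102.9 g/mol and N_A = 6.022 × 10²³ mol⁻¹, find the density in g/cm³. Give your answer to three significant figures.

In an FCC lattice, atoms touch along the face diagonal, so √2·a = 4r, giving a = 379.0 pm = 3.790 × 10^-8 cm.
With Z = 4, ρ = Z·M/(N_A·a³) = 4 × 102.9 / (6.022 × 10²³ × 5.444 × 10^-23) = 12.55 g/cm³.

12.6 g/cm³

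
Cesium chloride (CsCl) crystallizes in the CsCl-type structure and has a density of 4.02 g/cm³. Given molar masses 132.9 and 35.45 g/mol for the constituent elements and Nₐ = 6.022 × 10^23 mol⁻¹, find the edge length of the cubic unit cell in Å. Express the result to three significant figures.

4.11 Å

M(CsCl) = 168.35 g/mol; Z = 1 formula unit per cell.
a³ = Z·M/(N_A·ρ) = 1 × 168.35 / (6.022 × 10²³ × 4.02) = 6.954 × 10^-23 cm³, so a = 4.112 × 10^-8 cm = 4.11 Å.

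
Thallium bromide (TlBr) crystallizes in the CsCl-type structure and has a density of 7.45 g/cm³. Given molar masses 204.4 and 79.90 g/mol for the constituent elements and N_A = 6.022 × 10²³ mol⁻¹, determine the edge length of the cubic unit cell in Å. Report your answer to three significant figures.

3.99 Å

M(TlBr) = 284.3 g/mol; Z = 1 formula unit per cell.
a³ = Z·M/(N_A·ρ) = 1 × 284.3 / (6.022 × 10²³ × 7.45) = 6.337 × 10^-23 cm³, so a = 3.987 × 10^-8 cm = 3.99 Å.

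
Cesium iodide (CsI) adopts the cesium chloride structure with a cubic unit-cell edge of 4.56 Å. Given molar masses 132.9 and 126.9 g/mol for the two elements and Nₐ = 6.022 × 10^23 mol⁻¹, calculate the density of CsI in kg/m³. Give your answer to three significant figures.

The cesium chloride structure contains Z = 1 formula unit per cell; M(CsI) = 132.9 + 126.9 = 259.8 g/mol.
a³ = (4.560 × 10^-8 cm)³ = 9.482 × 10^-23 cm³.
ρ = 1 × 259.8 / (6.022 × 10²³ × 9.482 × 10^-23) = 4.550 g/cm³ = 4550 kg/m³.

4550 kg/m³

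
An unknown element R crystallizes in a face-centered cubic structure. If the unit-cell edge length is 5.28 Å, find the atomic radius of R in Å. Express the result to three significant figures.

In an FCC lattice, atoms touch along the face diagonal, so √2·a = 4r.
r = √2·a/4 = 1.4142 × 5.28 / 4 = 1.87 Å.

1.87 Å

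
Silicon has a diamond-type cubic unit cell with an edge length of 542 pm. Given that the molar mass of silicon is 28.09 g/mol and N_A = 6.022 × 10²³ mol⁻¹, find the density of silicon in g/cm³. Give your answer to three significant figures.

A diamond cubic unit cell contains Z = 8 atoms.
Cell volume: a³ = (542 pm)³ = (5.420 × 10^-8 cm)³ = 1.592 × 10^-22 cm³.
ρ = Z·M/(N_A·a³) = 8 × 28.09 / (6.022 × 10²³ × 1.592 × 10^-22) = 2.344 g/cm³.

2.34 g/cm³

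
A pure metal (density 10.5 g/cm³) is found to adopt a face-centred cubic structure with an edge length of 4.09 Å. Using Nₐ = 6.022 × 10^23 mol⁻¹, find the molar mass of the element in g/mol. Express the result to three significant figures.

108 g/mol

An FCC cell has Z = 4 atoms; a = 4.090 × 10^-8 cm.
M = ρ·N_A·a³/Z = 10.5 × 6.022 × 10²³ × 6.842 × 10^-23 / 4 = 108 g/mol.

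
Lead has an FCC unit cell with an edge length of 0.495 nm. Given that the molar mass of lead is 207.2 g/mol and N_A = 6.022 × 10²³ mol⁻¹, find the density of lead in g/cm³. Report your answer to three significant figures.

11.3 g/cm³

An FCC unit cell contains Z = 4 atoms.
Cell volume: a³ = (0.495 nm)³ = (4.950 × 10^-8 cm)³ = 1.213 × 10^-22 cm³.
ρ = Z·M/(N_A·a³) = 4 × 207.2 / (6.022 × 10²³ × 1.213 × 10^-22) = 11.35 g/cm³.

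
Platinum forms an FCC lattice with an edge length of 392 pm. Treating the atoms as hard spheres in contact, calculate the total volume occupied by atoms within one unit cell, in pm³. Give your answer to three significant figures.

4.46 × 10^7 pm³

In an FCC lattice atoms touch along the face diagonal, so √2·a = 4r, so r = 0.3536a = 138.6 pm.
V_atoms = Z × (4/3)πr³ = 4 × (4/3)π × (138.6)³ = 4.46 × 10^7 pm³.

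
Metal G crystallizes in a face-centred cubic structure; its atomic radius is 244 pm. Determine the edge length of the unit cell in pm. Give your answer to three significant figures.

690 pm

In an FCC lattice, atoms touch along the face diagonal, so √2·a = 4r.
a = 4r/√2 = 4 × 244 / 1.4142 = 690 pm.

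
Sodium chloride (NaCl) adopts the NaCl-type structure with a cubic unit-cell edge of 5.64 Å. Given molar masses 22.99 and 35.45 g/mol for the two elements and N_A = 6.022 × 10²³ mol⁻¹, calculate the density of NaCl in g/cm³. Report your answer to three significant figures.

The NaCl-type structure contains Z = 4 formula units per cell; M(NaCl) = 22.99 + 35.45 = 58.44 g/mol.
a³ = (5.640 × 10^-8 cm)³ = 1.794 × 10^-22 cm³.
ρ = 4 × 58.44 / (6.022 × 10²³ × 1.794 × 10^-22) = 2.164 g/cm³.

2.16 g/cm³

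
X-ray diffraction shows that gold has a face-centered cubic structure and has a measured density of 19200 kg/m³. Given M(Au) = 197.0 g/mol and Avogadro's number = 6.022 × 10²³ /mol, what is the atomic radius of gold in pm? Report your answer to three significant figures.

For an FCC cell (Z = 4), a³ = Z·M/(N_A·ρ) = 4 × 197.0 / (6.022 × 10²³ × 19.20) = 6.815 × 10^-23 cm³, so a = 4.085 × 10^-8 cm = 408.5 pm.
Atoms touch along the face diagonal, so √2·a = 4r, so r = 0.3536 × a = 144 pm.

144 pm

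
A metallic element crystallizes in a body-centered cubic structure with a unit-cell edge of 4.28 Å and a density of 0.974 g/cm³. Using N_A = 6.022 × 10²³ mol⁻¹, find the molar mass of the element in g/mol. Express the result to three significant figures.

A BCC cell has Z = 2 atoms; a = 4.280 × 10^-8 cm.
M = ρ·N_A·a³/Z = 0.974 × 6.022 × 10²³ × 7.840 × 10^-23 / 2 = 23.0 g/mol.

23.0 g/mol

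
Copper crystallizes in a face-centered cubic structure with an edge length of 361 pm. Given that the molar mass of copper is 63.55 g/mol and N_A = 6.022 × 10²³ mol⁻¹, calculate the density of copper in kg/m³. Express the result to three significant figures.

8970 kg/m³

An FCC unit cell contains Z = 4 atoms.
Cell volume: a³ = (361 pm)³ = (3.610 × 10^-8 cm)³ = 4.705 × 10^-23 cm³.
ρ = Z·M/(N_A·a³) = 4 × 63.55 / (6.022 × 10²³ × 4.705 × 10^-23) = 8.972 g/cm³ = 8970 kg/m³.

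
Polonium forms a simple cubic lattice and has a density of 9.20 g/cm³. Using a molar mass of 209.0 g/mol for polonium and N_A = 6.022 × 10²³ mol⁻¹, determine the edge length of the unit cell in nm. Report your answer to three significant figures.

0.335 nm

With Z = 1 atom per simple cubic cell, a³ = Z·M/(N_A·ρ) = 1 × 209.0 / (6.022 × 10²³ × 9.200 g/cm³) = 3.772 × 10^-23 cm³.
a = (3.772 × 10^-23)^(1/3) = 3.354 × 10^-8 cm = 0.335 nm.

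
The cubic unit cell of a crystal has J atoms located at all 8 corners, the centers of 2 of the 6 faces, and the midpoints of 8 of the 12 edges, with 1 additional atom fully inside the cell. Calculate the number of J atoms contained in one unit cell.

Corner atoms are shared by 8 cells (1/8 each), face atoms by 2 (1/2 each), edge atoms by 4 (1/4 each), interior atoms are unshared.
Net atoms = 8 × 1/8 + 2 × 1/2 + 8 × 1/4 + 1 = 1 + 1 + 2 + 1 = 5.

5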